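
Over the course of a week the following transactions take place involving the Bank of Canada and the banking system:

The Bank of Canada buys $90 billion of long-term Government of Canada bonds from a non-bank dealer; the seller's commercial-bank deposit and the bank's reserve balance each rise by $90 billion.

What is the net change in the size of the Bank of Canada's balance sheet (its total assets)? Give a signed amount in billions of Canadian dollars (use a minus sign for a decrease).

Bank of Canada balance sheet:
  Assets:      Securities +$90B
  Liabilities: Bank reserves +$90B
Change in total Bank of Canada assets = +$90 billion.

+$90 billion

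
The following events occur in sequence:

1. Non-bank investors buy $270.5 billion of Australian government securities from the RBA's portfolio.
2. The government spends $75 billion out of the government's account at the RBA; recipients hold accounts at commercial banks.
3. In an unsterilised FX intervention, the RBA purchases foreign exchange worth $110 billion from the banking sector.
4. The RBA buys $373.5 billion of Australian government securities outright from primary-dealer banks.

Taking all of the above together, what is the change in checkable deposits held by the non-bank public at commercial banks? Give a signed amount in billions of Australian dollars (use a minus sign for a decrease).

RBA balance sheet:
  Assets:      Securities +$103B, Foreign assets +$110B
  Liabilities: Bank reserves +$288B, Government deposits −$75B
Commercial banking system:
  Assets:      Reserves at CB +$288B, Securities −$373.5B, Foreign assets −$110B
  Liabilities: Checkable deposits −$195.5B
So the change in checkable deposits held by the non-bank public at commercial banks is -$195.5 billion.

-$195.5 billion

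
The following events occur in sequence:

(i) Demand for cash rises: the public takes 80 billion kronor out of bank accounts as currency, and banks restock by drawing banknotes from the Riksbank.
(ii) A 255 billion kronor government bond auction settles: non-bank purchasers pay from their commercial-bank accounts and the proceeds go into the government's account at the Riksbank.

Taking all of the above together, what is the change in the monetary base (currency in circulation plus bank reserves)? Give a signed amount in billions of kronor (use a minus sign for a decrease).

Riksbank balance sheet:
  Assets:      no change
  Liabilities: Bank reserves −335B, Currency in circulation +80B, Government deposits +255B
Monetary base = currency + reserves: +80B + (−335B) = -255 billion.

-255 billion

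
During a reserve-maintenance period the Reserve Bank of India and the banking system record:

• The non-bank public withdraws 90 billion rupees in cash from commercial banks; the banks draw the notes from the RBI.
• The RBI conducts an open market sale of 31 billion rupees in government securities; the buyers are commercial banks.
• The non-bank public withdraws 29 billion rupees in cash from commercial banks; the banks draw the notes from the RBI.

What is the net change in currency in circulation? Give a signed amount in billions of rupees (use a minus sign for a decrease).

+119 billion

RBI balance sheet:
  Assets:      Securities −31B
  Liabilities: Bank reserves −150B, Currency in circulation +119B
So the change in currency in circulation is +119 billion.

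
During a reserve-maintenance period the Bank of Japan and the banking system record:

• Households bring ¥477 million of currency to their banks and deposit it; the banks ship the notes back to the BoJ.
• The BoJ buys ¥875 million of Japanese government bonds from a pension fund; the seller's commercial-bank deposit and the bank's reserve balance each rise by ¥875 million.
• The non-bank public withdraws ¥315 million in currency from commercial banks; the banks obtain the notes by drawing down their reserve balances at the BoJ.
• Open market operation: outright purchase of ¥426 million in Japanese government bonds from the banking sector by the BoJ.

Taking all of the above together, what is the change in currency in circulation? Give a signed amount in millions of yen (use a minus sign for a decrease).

Currency deposit ¥477 million: notes return to the central bank → −¥477M.
Asset purchase (from non-banks) ¥875 million: no currency enters or leaves circulation → 0.
Currency withdrawal ¥315 million: notes leave the central bank → +¥315M.
OMO purchase (from banks) ¥426 million: no currency enters or leaves circulation → 0.
Net: −477 + 0 + 315 + 0 = -¥162 million.

-¥162 million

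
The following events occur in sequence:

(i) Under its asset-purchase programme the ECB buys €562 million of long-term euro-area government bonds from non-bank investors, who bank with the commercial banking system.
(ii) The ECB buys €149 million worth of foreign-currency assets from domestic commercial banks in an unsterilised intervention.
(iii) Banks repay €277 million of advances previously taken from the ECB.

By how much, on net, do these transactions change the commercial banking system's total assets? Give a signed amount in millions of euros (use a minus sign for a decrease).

+€285 million

ECB balance sheet:
  Assets:      Securities +€562M, Loans to banks −€277M, Foreign assets +€149M
  Liabilities: Bank reserves +€434M
Commercial banking system:
  Assets:      Reserves at CB +€434M, Foreign assets −€149M
  Liabilities: Checkable deposits +€562M, Borrowings from CB −€277M
Change in total bank assets = +€285 million.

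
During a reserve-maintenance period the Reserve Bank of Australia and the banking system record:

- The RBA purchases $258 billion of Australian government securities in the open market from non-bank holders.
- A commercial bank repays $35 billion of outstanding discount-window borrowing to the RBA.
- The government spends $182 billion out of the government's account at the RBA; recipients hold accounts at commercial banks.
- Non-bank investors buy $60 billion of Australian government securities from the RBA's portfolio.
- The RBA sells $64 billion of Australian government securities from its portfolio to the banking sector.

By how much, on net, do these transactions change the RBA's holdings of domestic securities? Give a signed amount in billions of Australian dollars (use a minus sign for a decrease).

Asset purchase (from non-banks) $258 billion: securities added to the RBA's portfolio → +$258B.
Discount-window repayment $35 billion: the RBA's securities portfolio is untouched → 0.
Government spending $182 billion: the RBA's securities portfolio is untouched → 0.
Asset sale (to non-banks) $60 billion: securities removed from the RBA's portfolio → −$60B.
OMO sale (to banks) $64 billion: securities removed from the RBA's portfolio → −$64B.
Net: 258 + 0 + 0 − 60 − 64 = +$134 billion.

+$134 billion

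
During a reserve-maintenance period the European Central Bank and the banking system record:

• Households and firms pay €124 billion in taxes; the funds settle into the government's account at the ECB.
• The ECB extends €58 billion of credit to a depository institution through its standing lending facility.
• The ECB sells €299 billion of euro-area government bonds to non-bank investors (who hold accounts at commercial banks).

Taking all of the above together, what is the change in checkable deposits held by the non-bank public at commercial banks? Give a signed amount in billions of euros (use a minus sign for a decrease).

ECB balance sheet:
  Assets:      Securities −€299B, Loans to banks +€58B
  Liabilities: Bank reserves −€365B, Government deposits +€124B
Commercial banking system:
  Assets:      Reserves at CB −€365B
  Liabilities: Checkable deposits −€423B, Borrowings from CB +€58B
So the change in checkable deposits held by the non-bank public at commercial banks is -€423 billion.

-€423 billion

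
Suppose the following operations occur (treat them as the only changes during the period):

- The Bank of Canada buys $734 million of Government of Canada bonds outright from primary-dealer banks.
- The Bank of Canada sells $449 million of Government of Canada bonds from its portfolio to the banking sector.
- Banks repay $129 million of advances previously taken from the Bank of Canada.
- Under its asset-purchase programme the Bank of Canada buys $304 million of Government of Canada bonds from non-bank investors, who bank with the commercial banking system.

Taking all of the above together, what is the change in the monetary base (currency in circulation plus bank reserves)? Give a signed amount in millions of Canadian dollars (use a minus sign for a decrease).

+$460 million

OMO purchase (from banks) $734 million: Bank of Canada balance sheet expands → +$734M.
OMO sale (to banks) $449 million: Bank of Canada balance sheet contracts → −$449M.
Discount-window repayment $129 million: Bank of Canada balance sheet contracts → −$129M.
Asset purchase (from non-banks) $304 million: Bank of Canada balance sheet expands → +$304M.
Net: 734 − 449 − 129 + 304 = +$460 million.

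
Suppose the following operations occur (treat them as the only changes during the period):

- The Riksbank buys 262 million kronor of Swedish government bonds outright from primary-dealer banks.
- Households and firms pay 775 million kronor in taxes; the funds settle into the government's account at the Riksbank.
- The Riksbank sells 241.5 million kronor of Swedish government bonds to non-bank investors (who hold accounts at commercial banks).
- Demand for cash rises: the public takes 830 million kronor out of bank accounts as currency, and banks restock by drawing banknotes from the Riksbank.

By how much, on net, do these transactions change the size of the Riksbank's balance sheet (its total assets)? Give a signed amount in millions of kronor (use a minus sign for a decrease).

+20.5 million

Riksbank balance sheet:
  Assets:      Securities +20.5M
  Liabilities: Bank reserves −1584.5M, Currency in circulation +830M, Government deposits +775M
Commercial banking system:
  Assets:      Reserves at CB −1584.5M, Securities −262M
  Liabilities: Checkable deposits −1846.5M
Change in total Riksbank assets = +20.5 million.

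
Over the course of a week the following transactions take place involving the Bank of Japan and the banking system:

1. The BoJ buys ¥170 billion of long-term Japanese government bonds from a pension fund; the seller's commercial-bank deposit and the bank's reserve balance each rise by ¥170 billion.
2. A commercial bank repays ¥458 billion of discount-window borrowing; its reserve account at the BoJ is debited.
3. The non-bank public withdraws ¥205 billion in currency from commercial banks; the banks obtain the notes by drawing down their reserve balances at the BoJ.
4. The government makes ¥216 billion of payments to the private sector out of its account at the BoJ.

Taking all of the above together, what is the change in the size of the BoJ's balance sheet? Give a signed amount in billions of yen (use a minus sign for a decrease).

-¥288 billion

Asset purchase (from non-banks) ¥170 billion: a BoJ asset is acquired → +¥170B.
Discount-window repayment ¥458 billion: a BoJ asset is shed → −¥458B.
Currency withdrawal ¥205 billion: only the composition of liabilities changes → 0.
Government spending ¥216 billion: only the composition of liabilities changes → 0.
Net: 170 − 458 + 0 + 0 = -¥288 billion.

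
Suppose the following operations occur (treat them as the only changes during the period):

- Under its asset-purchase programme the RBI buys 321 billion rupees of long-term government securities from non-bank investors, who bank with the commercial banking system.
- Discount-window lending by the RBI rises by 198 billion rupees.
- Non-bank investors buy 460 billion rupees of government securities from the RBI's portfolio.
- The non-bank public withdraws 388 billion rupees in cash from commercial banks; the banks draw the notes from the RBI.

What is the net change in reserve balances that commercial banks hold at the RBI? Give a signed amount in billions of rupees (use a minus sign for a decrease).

-329 billion

Asset purchase (from non-banks) 321 billion rupees: the RBI pays by crediting reserve accounts → +321B.
Discount-window loan 198 billion rupees: the loan is credited to the bank's reserve account → +198B.
Asset sale (to non-banks) 460 billion rupees: the non-bank buyers' banks settle from reserves → −460B.
Currency withdrawal 388 billion rupees: banks swap reserves for currency → −388B.
Net: 321 + 198 − 460 − 388 = -329 billion.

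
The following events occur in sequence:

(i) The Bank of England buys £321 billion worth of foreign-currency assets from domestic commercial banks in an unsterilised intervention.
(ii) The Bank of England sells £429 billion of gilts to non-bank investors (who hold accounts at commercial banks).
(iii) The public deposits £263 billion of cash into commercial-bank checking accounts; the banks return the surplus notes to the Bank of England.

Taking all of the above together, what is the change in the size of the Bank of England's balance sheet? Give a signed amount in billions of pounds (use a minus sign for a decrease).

Bank of England balance sheet:
  Assets:      Securities −£429B, Foreign assets +£321B
  Liabilities: Bank reserves +£155B, Currency in circulation −£263B
Commercial banking system:
  Assets:      Reserves at CB +£155B, Foreign assets −£321B
  Liabilities: Checkable deposits −£166B
Change in total Bank of England assets = -£108 billion.

-£108 billion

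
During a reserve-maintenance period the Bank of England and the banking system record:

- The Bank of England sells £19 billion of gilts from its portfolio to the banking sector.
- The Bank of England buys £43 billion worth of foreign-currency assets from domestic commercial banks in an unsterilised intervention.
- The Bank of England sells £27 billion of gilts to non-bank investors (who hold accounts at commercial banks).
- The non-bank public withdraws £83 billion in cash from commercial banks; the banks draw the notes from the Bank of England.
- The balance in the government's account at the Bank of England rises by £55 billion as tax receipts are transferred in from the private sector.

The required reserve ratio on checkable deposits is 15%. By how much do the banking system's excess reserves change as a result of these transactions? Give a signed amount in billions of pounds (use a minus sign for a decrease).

OMO sale (to banks) £19 billion: reserves −£19B, deposits 0.
FX purchase £43 billion: reserves +£43B, deposits 0.
Asset sale (to non-banks) £27 billion: reserves −£27B, deposits −£27B.
Currency withdrawal £83 billion: reserves −£83B, deposits −£83B.
Government account inflow £55 billion: reserves −£55B, deposits −£55B.
Totals: Δreserves = −£141B, Δdeposits = −£165B.
Δrequired reserves = 15% × −£165B = −£24.75B.
Δexcess reserves = Δreserves − Δrequired = −£141B − (−£24.75B) = -£116.25 billion.

-£116.25 billion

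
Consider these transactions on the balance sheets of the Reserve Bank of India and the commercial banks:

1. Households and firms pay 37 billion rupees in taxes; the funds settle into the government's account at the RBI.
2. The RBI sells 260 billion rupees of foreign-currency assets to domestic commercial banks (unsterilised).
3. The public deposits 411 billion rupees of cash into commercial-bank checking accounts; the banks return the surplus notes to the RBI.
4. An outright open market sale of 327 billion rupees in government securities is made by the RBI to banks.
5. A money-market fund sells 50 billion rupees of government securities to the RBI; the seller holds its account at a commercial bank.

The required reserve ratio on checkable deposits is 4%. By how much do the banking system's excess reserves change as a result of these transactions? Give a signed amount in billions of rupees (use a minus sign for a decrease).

Government account inflow 37 billion rupees: reserves −37B, deposits −37B.
FX sale 260 billion rupees: reserves −260B, deposits 0.
Currency deposit 411 billion rupees: reserves +411B, deposits +411B.
OMO sale (to banks) 327 billion rupees: reserves −327B, deposits 0.
Asset purchase (from non-banks) 50 billion rupees: reserves +50B, deposits +50B.
Totals: Δreserves = −163B, Δdeposits = +424B.
Δrequired reserves = 4% × +424B = +16.96B.
Δexcess reserves = Δreserves − Δrequired = −163B − (+16.96B) = -179.96 billion.

-179.96 billion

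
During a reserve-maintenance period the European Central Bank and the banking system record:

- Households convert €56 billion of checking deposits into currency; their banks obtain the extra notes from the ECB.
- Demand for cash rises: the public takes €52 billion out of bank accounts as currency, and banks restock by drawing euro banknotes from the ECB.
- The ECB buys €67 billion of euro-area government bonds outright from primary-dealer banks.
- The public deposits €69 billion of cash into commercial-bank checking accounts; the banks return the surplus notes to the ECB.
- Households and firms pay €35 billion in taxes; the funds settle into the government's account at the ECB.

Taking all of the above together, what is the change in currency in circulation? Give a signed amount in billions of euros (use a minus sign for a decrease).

+€39 billion

Currency withdrawal €56 billion: notes leave the central bank → +€56B.
Currency withdrawal €52 billion: notes leave the central bank → +€52B.
OMO purchase (from banks) €67 billion: no currency enters or leaves circulation → 0.
Currency deposit €69 billion: notes return to the central bank → −€69B.
Government account inflow €35 billion: no currency enters or leaves circulation → 0.
Net: 56 + 52 + 0 − 69 + 0 = +€39 billion.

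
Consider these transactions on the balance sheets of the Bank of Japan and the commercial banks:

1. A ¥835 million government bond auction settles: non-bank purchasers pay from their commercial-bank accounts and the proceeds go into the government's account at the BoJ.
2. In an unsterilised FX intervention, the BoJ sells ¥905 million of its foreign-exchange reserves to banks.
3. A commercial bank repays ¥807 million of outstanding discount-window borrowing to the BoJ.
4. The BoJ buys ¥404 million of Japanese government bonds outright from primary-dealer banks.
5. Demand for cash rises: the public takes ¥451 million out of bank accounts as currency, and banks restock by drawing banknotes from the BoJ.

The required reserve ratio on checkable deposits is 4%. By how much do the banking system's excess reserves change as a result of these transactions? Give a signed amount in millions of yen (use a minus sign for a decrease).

Government account inflow ¥835 million: reserves −¥835M, deposits −¥835M.
FX sale ¥905 million: reserves −¥905M, deposits 0.
Discount-window repayment ¥807 million: reserves −¥807M, deposits 0.
OMO purchase (from banks) ¥404 million: reserves +¥404M, deposits 0.
Currency withdrawal ¥451 million: reserves −¥451M, deposits −¥451M.
Totals: Δreserves = −¥2594M, Δdeposits = −¥1286M.
Δrequired reserves = 4% × −¥1286M = −¥51.44M.
Δexcess reserves = Δreserves − Δrequired = −¥2594M − (−¥51.44M) = -¥2542.56 million.

-¥2542.56 million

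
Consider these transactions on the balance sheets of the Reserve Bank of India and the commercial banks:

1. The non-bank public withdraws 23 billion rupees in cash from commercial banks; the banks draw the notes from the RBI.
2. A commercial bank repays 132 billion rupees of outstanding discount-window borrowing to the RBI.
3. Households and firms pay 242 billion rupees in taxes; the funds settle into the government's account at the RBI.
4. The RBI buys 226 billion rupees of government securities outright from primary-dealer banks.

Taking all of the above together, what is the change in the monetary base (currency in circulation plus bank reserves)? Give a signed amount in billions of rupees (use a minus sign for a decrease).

-148 billion

Currency withdrawal 23 billion rupees: just a shift between currency and reserves — both are base money → 0.
Discount-window repayment 132 billion rupees: RBI balance sheet contracts → −132B.
Government account inflow 242 billion rupees: reserves shift to a non-base liability → −242B.
OMO purchase (from banks) 226 billion rupees: RBI balance sheet expands → +226B.
Net: 0 − 132 − 242 + 226 = -148 billion.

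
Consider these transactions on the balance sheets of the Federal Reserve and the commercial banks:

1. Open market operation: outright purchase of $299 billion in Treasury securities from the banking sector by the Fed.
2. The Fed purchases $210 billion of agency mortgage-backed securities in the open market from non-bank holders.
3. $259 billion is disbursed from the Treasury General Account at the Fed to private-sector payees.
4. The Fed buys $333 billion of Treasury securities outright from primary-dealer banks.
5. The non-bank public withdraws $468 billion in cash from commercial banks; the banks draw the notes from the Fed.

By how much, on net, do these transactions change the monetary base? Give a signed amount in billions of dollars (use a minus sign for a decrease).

Fed balance sheet:
  Assets:      Securities +$842B
  Liabilities: Bank reserves +$633B, Currency in circulation +$468B, Government deposits −$259B
Monetary base = currency + reserves: +$468B + (+$633B) = +$1101 billion.

+$1101 billion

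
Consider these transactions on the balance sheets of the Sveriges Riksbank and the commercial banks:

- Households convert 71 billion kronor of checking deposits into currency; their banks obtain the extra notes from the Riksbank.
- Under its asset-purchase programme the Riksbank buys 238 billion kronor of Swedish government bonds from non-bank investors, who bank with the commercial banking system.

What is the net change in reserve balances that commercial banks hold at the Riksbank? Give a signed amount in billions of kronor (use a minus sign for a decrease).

+167 billion

Riksbank balance sheet:
  Assets:      Securities +238B
  Liabilities: Bank reserves +167B, Currency in circulation +71B
So the change in reserve balances that commercial banks hold at the Riksbank is +167 billion.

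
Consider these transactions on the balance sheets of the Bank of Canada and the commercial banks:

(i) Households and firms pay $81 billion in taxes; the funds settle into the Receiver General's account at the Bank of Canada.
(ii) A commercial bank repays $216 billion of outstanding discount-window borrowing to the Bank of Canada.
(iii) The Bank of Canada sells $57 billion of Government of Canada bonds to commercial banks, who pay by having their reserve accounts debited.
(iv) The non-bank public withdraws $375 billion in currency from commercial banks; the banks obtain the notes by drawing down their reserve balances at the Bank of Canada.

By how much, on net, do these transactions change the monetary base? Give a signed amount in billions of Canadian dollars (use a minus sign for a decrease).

Government account inflow $81 billion: reserves shift to a non-base liability → −$81B.
Discount-window repayment $216 billion: Bank of Canada balance sheet contracts → −$216B.
OMO sale (to banks) $57 billion: Bank of Canada balance sheet contracts → −$57B.
Currency withdrawal $375 billion: just a shift between currency and reserves — both are base money → 0.
Net: −81 − 216 − 57 + 0 = -$354 billion.

-$354 billion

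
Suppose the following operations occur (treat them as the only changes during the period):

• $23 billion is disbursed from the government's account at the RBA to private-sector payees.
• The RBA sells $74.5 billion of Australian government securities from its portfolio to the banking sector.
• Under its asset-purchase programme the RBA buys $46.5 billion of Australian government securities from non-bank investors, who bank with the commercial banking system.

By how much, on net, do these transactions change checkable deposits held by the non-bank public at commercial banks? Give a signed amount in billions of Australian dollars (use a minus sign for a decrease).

RBA balance sheet:
  Assets:      Securities −$28B
  Liabilities: Bank reserves −$5B, Government deposits −$23B
Commercial banking system:
  Assets:      Reserves at CB −$5B, Securities +$74.5B
  Liabilities: Checkable deposits +$69.5B
So the change in checkable deposits held by the non-bank public at commercial banks is +$69.5 billion.

+$69.5 billion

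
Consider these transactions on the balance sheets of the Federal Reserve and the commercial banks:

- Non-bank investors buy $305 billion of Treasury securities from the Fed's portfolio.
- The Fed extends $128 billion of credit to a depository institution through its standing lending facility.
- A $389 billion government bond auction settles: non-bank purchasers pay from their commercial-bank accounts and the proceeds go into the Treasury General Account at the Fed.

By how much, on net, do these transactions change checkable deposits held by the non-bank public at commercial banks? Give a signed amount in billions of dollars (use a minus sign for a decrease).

-$694 billion

Fed balance sheet:
  Assets:      Securities −$305B, Loans to banks +$128B
  Liabilities: Bank reserves −$566B, Government deposits +$389B
Commercial banking system:
  Assets:      Reserves at CB −$566B
  Liabilities: Checkable deposits −$694B, Borrowings from CB +$128B
So the change in checkable deposits held by the non-bank public at commercial banks is -$694 billion.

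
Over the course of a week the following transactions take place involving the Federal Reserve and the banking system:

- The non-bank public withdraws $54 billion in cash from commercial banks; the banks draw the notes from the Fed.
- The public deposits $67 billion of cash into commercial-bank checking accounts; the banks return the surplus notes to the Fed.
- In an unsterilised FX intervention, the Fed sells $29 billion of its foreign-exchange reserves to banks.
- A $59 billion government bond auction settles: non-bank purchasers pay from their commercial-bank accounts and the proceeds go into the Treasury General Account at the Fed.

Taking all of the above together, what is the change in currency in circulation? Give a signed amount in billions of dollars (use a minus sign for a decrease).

Fed balance sheet:
  Assets:      Foreign assets −$29B
  Liabilities: Bank reserves −$75B, Currency in circulation −$13B, Government deposits +$59B
So the change in currency in circulation is -$13 billion.

-$13 billion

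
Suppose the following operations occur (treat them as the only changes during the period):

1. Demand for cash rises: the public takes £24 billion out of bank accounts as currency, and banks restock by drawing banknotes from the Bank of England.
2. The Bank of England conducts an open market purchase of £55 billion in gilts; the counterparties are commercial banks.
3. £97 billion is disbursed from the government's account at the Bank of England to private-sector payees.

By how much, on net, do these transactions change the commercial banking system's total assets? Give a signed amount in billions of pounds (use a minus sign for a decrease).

Bank of England balance sheet:
  Assets:      Securities +£55B
  Liabilities: Bank reserves +£128B, Currency in circulation +£24B, Government deposits −£97B
Commercial banking system:
  Assets:      Reserves at CB +£128B, Securities −£55B
  Liabilities: Checkable deposits +£73B
Change in total bank assets = +£73 billion.

+£73 billion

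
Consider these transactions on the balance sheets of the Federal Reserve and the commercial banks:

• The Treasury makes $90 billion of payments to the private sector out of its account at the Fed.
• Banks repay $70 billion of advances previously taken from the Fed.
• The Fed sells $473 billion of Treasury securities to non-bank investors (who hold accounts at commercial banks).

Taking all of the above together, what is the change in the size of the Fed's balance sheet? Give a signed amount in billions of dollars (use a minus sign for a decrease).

Fed balance sheet:
  Assets:      Securities −$473B, Loans to banks −$70B
  Liabilities: Bank reserves −$453B, Government deposits −$90B
Change in total Fed assets = -$543 billion.

-$543 billion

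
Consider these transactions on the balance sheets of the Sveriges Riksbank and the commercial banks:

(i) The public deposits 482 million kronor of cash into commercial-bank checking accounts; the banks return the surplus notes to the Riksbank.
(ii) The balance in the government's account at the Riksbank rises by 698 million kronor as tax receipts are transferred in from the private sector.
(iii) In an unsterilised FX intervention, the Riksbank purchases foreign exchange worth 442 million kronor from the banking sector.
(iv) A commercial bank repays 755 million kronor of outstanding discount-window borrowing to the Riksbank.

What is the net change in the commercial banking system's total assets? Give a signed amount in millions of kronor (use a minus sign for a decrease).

-971 million

Riksbank balance sheet:
  Assets:      Loans to banks −755M, Foreign assets +442M
  Liabilities: Bank reserves −529M, Currency in circulation −482M, Government deposits +698M
Commercial banking system:
  Assets:      Reserves at CB −529M, Foreign assets −442M
  Liabilities: Checkable deposits −216M, Borrowings from CB −755M
Change in total bank assets = -971 million.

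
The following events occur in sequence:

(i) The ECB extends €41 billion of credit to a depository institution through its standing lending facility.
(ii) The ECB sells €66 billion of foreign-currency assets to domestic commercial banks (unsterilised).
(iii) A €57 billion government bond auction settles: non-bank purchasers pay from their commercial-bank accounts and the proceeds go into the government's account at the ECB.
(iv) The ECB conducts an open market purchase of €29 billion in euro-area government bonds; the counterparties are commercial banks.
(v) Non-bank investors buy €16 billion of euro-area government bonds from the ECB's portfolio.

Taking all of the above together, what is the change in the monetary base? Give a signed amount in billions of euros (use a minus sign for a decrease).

-€69 billion

Discount-window loan €41 billion: ECB balance sheet expands → +€41B.
FX sale €66 billion: ECB balance sheet contracts → −€66B.
Government account inflow €57 billion: reserves shift to a non-base liability → −€57B.
OMO purchase (from banks) €29 billion: ECB balance sheet expands → +€29B.
Asset sale (to non-banks) €16 billion: ECB balance sheet contracts → −€16B.
Net: 41 − 66 − 57 + 29 − 16 = -€69 billion.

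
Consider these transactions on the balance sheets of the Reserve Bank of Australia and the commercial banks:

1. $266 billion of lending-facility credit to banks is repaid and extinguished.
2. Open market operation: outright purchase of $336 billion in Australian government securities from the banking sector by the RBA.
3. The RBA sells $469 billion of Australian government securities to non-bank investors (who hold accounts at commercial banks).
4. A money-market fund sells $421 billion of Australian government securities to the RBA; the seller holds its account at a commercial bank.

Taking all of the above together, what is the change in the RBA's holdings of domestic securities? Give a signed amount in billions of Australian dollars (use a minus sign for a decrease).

+$288 billion

RBA balance sheet:
  Assets:      Securities +$288B, Loans to banks −$266B
  Liabilities: Bank reserves +$22B
Commercial banking system:
  Assets:      Reserves at CB +$22B, Securities −$336B
  Liabilities: Checkable deposits −$48B, Borrowings from CB −$266B
So the change in the RBA's holdings of domestic securities is +$288 billion.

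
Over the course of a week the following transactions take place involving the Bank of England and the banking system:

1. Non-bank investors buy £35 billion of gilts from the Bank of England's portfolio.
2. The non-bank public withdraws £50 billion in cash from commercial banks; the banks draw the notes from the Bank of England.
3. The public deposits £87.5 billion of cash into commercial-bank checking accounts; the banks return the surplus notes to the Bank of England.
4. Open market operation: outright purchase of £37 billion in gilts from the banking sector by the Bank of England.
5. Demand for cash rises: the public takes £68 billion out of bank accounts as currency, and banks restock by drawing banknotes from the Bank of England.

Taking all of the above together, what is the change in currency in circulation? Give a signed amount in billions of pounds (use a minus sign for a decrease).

+£30.5 billion

Bank of England balance sheet:
  Assets:      Securities +£2B
  Liabilities: Bank reserves −£28.5B, Currency in circulation +£30.5B
Commercial banking system:
  Assets:      Reserves at CB −£28.5B, Securities −£37B
  Liabilities: Checkable deposits −£65.5B
So the change in currency in circulation is +£30.5 billion.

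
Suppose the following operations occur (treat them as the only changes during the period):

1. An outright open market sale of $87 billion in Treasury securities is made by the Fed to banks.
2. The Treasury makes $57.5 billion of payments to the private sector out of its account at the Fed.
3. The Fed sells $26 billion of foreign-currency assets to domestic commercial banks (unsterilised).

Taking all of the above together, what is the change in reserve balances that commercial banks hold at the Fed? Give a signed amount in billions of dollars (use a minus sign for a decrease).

-$55.5 billion

OMO sale (to banks) $87 billion: the buying banks pay out of their reserve balances → −$87B.
Government spending $57.5 billion: government payments flow into bank reserve accounts → +$57.5B.
FX sale $26 billion: the buying banks pay out of their reserve balances → −$26B.
Net: −87 + 57.5 − 26 = -$55.5 billion.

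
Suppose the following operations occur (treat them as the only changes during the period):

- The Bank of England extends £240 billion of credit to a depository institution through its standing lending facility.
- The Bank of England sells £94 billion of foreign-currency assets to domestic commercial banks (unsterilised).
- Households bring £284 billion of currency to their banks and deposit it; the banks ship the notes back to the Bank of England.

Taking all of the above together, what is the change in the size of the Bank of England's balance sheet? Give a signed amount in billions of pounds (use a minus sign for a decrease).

Discount-window loan £240 billion: a Bank of England asset is acquired → +£240B.
FX sale £94 billion: a Bank of England asset is shed → −£94B.
Currency deposit £284 billion: only the composition of liabilities changes → 0.
Net: 240 − 94 + 0 = +£146 billion.

+£146 billion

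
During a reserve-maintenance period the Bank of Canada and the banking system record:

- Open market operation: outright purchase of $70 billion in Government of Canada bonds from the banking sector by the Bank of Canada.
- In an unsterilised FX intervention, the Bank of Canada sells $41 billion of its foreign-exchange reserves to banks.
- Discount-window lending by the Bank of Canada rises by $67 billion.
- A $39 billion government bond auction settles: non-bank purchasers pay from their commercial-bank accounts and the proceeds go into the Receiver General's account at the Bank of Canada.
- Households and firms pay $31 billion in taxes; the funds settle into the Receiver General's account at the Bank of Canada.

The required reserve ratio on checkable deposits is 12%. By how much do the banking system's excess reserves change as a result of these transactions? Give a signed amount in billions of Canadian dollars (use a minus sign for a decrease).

+$34.4 billion

OMO purchase (from banks) $70 billion: reserves +$70B, deposits 0.
FX sale $41 billion: reserves −$41B, deposits 0.
Discount-window loan $67 billion: reserves +$67B, deposits 0.
Government account inflow $39 billion: reserves −$39B, deposits −$39B.
Government account inflow $31 billion: reserves −$31B, deposits −$31B.
Totals: Δreserves = +$26B, Δdeposits = −$70B.
Δrequired reserves = 12% × −$70B = −$8.4B.
Δexcess reserves = Δreserves − Δrequired = +$26B − (−$8.4B) = +$34.4 billion.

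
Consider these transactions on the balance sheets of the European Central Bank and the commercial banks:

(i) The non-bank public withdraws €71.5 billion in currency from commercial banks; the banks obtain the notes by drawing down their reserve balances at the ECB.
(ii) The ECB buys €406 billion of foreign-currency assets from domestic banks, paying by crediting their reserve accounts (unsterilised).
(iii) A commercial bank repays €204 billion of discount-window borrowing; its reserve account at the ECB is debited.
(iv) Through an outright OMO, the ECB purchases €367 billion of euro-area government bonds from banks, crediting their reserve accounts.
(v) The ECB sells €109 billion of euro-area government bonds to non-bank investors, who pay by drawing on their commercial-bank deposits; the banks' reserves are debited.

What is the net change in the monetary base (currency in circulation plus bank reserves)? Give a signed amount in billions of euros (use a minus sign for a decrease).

+€460 billion

Currency withdrawal €71.5 billion: just a shift between currency and reserves — both are base money → 0.
FX purchase €406 billion: ECB balance sheet expands → +€406B.
Discount-window repayment €204 billion: ECB balance sheet contracts → −€204B.
OMO purchase (from banks) €367 billion: ECB balance sheet expands → +€367B.
Asset sale (to non-banks) €109 billion: ECB balance sheet contracts → −€109B.
Net: 0 + 406 − 204 + 367 − 109 = +€460 billion.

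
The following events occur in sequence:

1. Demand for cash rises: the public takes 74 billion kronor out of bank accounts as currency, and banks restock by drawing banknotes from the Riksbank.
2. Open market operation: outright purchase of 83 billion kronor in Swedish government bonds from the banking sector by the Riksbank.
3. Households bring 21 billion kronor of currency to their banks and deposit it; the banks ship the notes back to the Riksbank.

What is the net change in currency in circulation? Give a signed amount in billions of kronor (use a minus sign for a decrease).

+53 billion

Riksbank balance sheet:
  Assets:      Securities +83B
  Liabilities: Bank reserves +30B, Currency in circulation +53B
So the change in currency in circulation is +53 billion.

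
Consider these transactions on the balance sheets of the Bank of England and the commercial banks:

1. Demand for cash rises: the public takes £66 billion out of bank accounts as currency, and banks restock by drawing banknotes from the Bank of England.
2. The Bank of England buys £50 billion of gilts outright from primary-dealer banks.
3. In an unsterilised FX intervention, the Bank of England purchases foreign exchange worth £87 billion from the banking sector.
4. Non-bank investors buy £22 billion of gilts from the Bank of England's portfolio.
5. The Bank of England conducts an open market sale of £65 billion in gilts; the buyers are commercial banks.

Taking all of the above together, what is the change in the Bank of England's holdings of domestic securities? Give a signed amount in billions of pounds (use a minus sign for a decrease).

-£37 billion

Currency withdrawal £66 billion: the Bank of England's securities portfolio is untouched → 0.
OMO purchase (from banks) £50 billion: securities added to the Bank of England's portfolio → +£50B.
FX purchase £87 billion: the Bank of England's securities portfolio is untouched → 0.
Asset sale (to non-banks) £22 billion: securities removed from the Bank of England's portfolio → −£22B.
OMO sale (to banks) £65 billion: securities removed from the Bank of England's portfolio → −£65B.
Net: 0 + 50 + 0 − 22 − 65 = -£37 billion.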